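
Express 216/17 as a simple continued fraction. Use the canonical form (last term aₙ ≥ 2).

216 = 12×17 + 12
17 = 1×12 + 5
12 = 2×5 + 2
5 = 2×2 + 1
2 = 2×1 + 0  (stop)
So 216/17 = [12; 1, 2, 2, 2].

[12; 1, 2, 2, 2]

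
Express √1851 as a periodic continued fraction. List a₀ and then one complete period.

[43; 43, 86]

a₀ = ⌊√1851⌋ = 43.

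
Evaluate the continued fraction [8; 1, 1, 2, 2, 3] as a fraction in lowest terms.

Fold from the inside: start with 3/1.
  2 + 1/3 = 7/3
  2 + 3/7 = 17/7
  1 + 7/17 = 24/17
  1 + 17/24 = 41/24
  8 + 24/41 = 352/41

352/41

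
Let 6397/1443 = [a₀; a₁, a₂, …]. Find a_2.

3

6397 = 4·1443 + 625   →  a_0 = 4
1443 = 2·625 + 193   →  a_1 = 2
625 = 3·193 + 46   →  a_2 = 3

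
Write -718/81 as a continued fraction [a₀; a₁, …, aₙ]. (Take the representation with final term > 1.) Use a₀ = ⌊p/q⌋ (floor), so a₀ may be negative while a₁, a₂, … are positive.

-718 = -9×81 + 11
81 = 7×11 + 4
11 = 2×4 + 3
4 = 1×3 + 1
3 = 3×1 + 0  (stop)
So -718/81 = [-9; 7, 2, 1, 3].

[-9; 7, 2, 1, 3]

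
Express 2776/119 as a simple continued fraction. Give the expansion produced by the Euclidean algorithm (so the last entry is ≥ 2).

[23; 3, 19, 2]

2776 = 23×119 + 39
119 = 3×39 + 2
39 = 19×2 + 1
2 = 2×1 + 0  (stop)
So 2776/119 = [23; 3, 19, 2].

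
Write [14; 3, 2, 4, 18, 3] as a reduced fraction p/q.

24665/1726

Using pₖ = aₖpₖ₋₁ + pₖ₋₂ and qₖ = aₖqₖ₋₁ + qₖ₋₂:
  k=0: a=14, p=14, q=1
  k=1: a=3, p=43, q=3
  k=2: a=2, p=100, q=7
  k=3: a=4, p=443, q=31
  k=4: a=18, p=8074, q=565
  k=5: a=3, p=24665, q=1726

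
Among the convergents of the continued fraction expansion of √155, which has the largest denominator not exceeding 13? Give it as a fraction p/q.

112/9

√155 = [12; 2, 4, 2, 24, …] (period length 4).
Convergents:
  p_0/q_0 = 12/1
  p_1/q_1 = 25/2
  p_2/q_2 = 112/9
  p_3/q_3 = 249/20
q_2 = 9 ≤ 13 < 20 = q_3, so the answer is 112/9.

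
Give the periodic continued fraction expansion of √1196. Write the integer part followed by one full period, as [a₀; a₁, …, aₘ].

a₀ = ⌊√1196⌋ = 34.
With m₀=0, d₀=1 and mₖ₊₁ = dₖaₖ − mₖ, dₖ₊₁ = (n − mₖ₊₁²)/dₖ, aₖ₊₁ = ⌊(a₀+mₖ₊₁)/dₖ₊₁⌋:
  k=1: m=34, d=40, a=1
  k=2: m=6, d=29, a=1
  k=3: m=23, d=23, a=2
  k=4: m=23, d=29, a=1
  k=5: m=6, d=40, a=1
  k=6: m=34, d=1, a=68
d=1 and a=2a₀=68 at k=6, so the next step gives (m, d) = (34, 40) again — its k=1 value — and the period has length 6.

[34; 1, 1, 2, 1, 1, 68]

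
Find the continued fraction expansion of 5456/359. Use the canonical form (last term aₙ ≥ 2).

[15; 5, 17, 1, 3]

5456 = 15·359 + 71
359 = 5·71 + 4
71 = 17·4 + 3
4 = 1·3 + 1
3 = 3·1 + 0  (stop)
So 5456/359 = [15; 5, 17, 1, 3].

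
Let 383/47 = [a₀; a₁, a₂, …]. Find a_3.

383 = 8·47 + 7   →  a_0 = 8
47 = 6·7 + 5   →  a_1 = 6
7 = 1·5 + 2   →  a_2 = 1
5 = 2·2 + 1   →  a_3 = 2

2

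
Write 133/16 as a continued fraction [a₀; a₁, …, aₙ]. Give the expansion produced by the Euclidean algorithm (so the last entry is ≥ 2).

[8; 3, 5]

133 = 8·16 + 5
16 = 3·5 + 1
5 = 5·1 + 0  (stop)
So 133/16 = [8; 3, 5].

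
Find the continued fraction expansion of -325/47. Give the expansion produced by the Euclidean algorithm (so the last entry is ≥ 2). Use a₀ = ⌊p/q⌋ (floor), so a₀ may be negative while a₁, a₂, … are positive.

[-7; 11, 1, 3]

-325 = -7*47 + 4
47 = 11*4 + 3
4 = 1*3 + 1
3 = 3*1 + 0  (stop)
So -325/47 = [-7; 11, 1, 3].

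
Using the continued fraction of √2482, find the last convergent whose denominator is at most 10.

299/6

√2482 = [49; 1, 4, 1, 1, 4, 1, 98, …] (period length 7).
Convergents:
  p_0/q_0 = 49/1
  p_1/q_1 = 50/1
  p_2/q_2 = 249/5
  p_3/q_3 = 299/6
  p_4/q_4 = 548/11
q_3 = 6 ≤ 10 < 11 = q_4, so the answer is 299/6.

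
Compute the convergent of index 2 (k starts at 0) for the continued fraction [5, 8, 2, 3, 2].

87/17

Using pₖ = aₖpₖ₋₁ + pₖ₋₂, qₖ = aₖqₖ₋₁ + qₖ₋₂ (with p₋₁=1, p₋₂=0, q₋₁=0, q₋₂=1):
  k=0: a=5, p=5, q=1
  k=1: a=8, p=41, q=8
  k=2: a=2, p=87, q=17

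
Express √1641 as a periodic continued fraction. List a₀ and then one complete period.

a₀ = ⌊√1641⌋ = 40.
With m₀=0, d₀=1 and mₖ₊₁ = dₖaₖ − mₖ, dₖ₊₁ = (n − mₖ₊₁²)/dₖ, aₖ₊₁ = ⌊(a₀+mₖ₊₁)/dₖ₊₁⌋:
  k=1: m=40, d=41, a=1
  k=2: m=1, d=40, a=1
  k=3: m=39, d=3, a=26
  k=4: m=39, d=40, a=1
  k=5: m=1, d=41, a=1
  k=6: m=40, d=1, a=80
d=1 and a=2a₀=80 at k=6, so the next step gives (m, d) = (40, 41) again — its k=1 value — and the period has length 6.

[40; 1, 1, 26, 1, 1, 80]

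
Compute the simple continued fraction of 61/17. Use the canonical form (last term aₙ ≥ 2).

[3; 1, 1, 2, 3]

61 = 3*17 + 10
17 = 1*10 + 7
10 = 1*7 + 3
7 = 2*3 + 1
3 = 3*1 + 0  (stop)
So 61/17 = [3; 1, 1, 2, 3].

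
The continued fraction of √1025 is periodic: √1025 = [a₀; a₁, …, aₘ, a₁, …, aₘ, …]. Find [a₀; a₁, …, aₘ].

a₀ = ⌊√1025⌋ = 32.
With m₀=0, d₀=1 and mₖ₊₁ = dₖaₖ − mₖ, dₖ₊₁ = (n − mₖ₊₁²)/dₖ, aₖ₊₁ = ⌊(a₀+mₖ₊₁)/dₖ₊₁⌋:
  k=1: m=32, d=1, a=64
d=1 and a=2a₀=64 at k=1, so the next step gives (m, d) = (32, 1) again — its k=1 value — and the period has length 1.

[32; 64]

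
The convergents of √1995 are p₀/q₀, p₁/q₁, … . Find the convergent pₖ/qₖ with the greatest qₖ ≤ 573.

√1995 = [44; 1, 1, 1, 88, …] (period length 4).
Convergents:
  p_0/q_0 = 44/1
  p_1/q_1 = 45/1
  p_2/q_2 = 89/2
  p_3/q_3 = 134/3
  p_4/q_4 = 11881/266
  p_5/q_5 = 12015/269
  p_6/q_6 = 23896/535
  p_7/q_7 = 35911/804
q_6 = 535 ≤ 573 < 804 = q_7, so the answer is 23896/535.

23896/535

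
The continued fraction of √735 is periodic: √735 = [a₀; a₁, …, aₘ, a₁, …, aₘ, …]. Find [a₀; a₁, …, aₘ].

[27; 9, 54]

a₀ = ⌊√735⌋ = 27.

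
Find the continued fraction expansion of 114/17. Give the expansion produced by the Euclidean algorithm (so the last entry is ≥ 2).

[6; 1, 2, 2, 2]

114 = 6*17 + 12
17 = 1*12 + 5
12 = 2*5 + 2
5 = 2*2 + 1
2 = 2*1 + 0  (stop)
So 114/17 = [6; 1, 2, 2, 2].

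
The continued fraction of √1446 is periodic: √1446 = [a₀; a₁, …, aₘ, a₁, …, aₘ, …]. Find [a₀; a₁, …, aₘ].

[38; 38, 76]

a₀ = ⌊√1446⌋ = 38.
With m₀=0, d₀=1 and mₖ₊₁ = dₖaₖ − mₖ, dₖ₊₁ = (n − mₖ₊₁²)/dₖ, aₖ₊₁ = ⌊(a₀+mₖ₊₁)/dₖ₊₁⌋:
  k=1: m=38, d=2, a=38
  k=2: m=38, d=1, a=76
d=1 and a=2a₀=76 at k=2, so the next step gives (m, d) = (38, 2) again — its k=1 value — and the period has length 2.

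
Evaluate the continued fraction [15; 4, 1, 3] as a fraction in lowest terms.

289/19

Using pₖ = aₖpₖ₋₁ + pₖ₋₂ and qₖ = aₖqₖ₋₁ + qₖ₋₂:
  k=0: a=15, p=15, q=1
  k=1: a=4, p=61, q=4
  k=2: a=1, p=76, q=5
  k=3: a=3, p=289, q=19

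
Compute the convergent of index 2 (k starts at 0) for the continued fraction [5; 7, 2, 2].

Using pₖ = aₖpₖ₋₁ + pₖ₋₂, qₖ = aₖqₖ₋₁ + qₖ₋₂ (with p₋₁=1, p₋₂=0, q₋₁=0, q₋₂=1):
  k=0: a=5, p=5, q=1
  k=1: a=7, p=36, q=7
  k=2: a=2, p=77, q=15

77/15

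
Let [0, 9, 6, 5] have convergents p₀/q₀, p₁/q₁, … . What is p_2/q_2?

6/55

Using pₖ = aₖpₖ₋₁ + pₖ₋₂, qₖ = aₖqₖ₋₁ + qₖ₋₂ (with p₋₁=1, p₋₂=0, q₋₁=0, q₋₂=1):
  k=0: a=0, p=0, q=1
  k=1: a=9, p=1, q=9
  k=2: a=6, p=6, q=55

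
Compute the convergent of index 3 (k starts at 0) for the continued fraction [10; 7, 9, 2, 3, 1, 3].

1369/135

Using pₖ = aₖpₖ₋₁ + pₖ₋₂, qₖ = aₖqₖ₋₁ + qₖ₋₂ (with p₋₁=1, p₋₂=0, q₋₁=0, q₋₂=1):
  k=0: a=10, p=10, q=1
  k=1: a=7, p=71, q=7
  k=2: a=9, p=649, q=64
  k=3: a=2, p=1369, q=135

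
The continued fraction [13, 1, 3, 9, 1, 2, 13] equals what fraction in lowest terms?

Fold from the inside: start with 13/1.
  2 + 1/13 = 27/13
  1 + 13/27 = 40/27
  9 + 27/40 = 387/40
  3 + 40/387 = 1201/387
  1 + 387/1201 = 1588/1201
  13 + 1201/1588 = 21845/1588

21845/1588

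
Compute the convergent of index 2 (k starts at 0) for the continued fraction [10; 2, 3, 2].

Using pₖ = aₖpₖ₋₁ + pₖ₋₂, qₖ = aₖqₖ₋₁ + qₖ₋₂ (with p₋₁=1, p₋₂=0, q₋₁=0, q₋₂=1):
  k=0: a=10, p=10, q=1
  k=1: a=2, p=21, q=2
  k=2: a=3, p=73, q=7

73/7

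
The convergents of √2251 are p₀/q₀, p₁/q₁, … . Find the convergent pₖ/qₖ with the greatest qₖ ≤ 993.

20164/425

√2251 = [47; 2, 4, 47, 4, 2, 94, …] (period length 6).
Convergents:
  p_0/q_0 = 47/1
  p_1/q_1 = 95/2
  p_2/q_2 = 427/9
  p_3/q_3 = 20164/425
  p_4/q_4 = 81083/1709
q_3 = 425 ≤ 993 < 1709 = q_4, so the answer is 20164/425.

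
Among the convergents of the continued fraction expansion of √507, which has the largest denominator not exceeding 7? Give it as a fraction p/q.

√507 = [22; 1, 1, 14, 1, 1, 44, …] (period length 6).
Convergents:
  p_0/q_0 = 22/1
  p_1/q_1 = 23/1
  p_2/q_2 = 45/2
  p_3/q_3 = 653/29
q_2 = 2 ≤ 7 < 29 = q_3, so the answer is 45/2.

45/2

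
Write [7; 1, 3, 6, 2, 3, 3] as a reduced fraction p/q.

Fold from the inside: start with 3/1.
  3 + 1/3 = 10/3
  2 + 3/10 = 23/10
  6 + 10/23 = 148/23
  3 + 23/148 = 467/148
  1 + 148/467 = 615/467
  7 + 467/615 = 4772/615

4772/615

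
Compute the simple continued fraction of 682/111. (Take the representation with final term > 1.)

[6; 6, 1, 15]

682 = 6·111 + 16
111 = 6·16 + 15
16 = 1·15 + 1
15 = 15·1 + 0  (stop)
So 682/111 = [6; 6, 1, 15].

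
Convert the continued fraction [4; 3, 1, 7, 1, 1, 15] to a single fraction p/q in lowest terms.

Using pₖ = aₖpₖ₋₁ + pₖ₋₂ and qₖ = aₖqₖ₋₁ + qₖ₋₂:
  k=0: a=4, p=4, q=1
  k=1: a=3, p=13, q=3
  k=2: a=1, p=17, q=4
  k=3: a=7, p=132, q=31
  k=4: a=1, p=149, q=35
  k=5: a=1, p=281, q=66
  k=6: a=15, p=4364, q=1025

4364/1025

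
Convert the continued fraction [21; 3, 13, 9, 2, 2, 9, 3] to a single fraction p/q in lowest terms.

1180513/55358

Using pₖ = aₖpₖ₋₁ + pₖ₋₂ and qₖ = aₖqₖ₋₁ + qₖ₋₂:
  k=0: a=21, p=21, q=1
  k=1: a=3, p=64, q=3
  k=2: a=13, p=853, q=40
  k=3: a=9, p=7741, q=363
  k=4: a=2, p=16335, q=766
  k=5: a=2, p=40411, q=1895
  k=6: a=9, p=380034, q=17821
  k=7: a=3, p=1180513, q=55358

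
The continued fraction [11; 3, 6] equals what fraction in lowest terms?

215/19

Fold from the inside: start with 6/1.
  3 + 1/6 = 19/6
  11 + 6/19 = 215/19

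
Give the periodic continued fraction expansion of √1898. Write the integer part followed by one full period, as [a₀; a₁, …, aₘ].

a₀ = ⌊√1898⌋ = 43.
With m₀=0, d₀=1 and mₖ₊₁ = dₖaₖ − mₖ, dₖ₊₁ = (n − mₖ₊₁²)/dₖ, aₖ₊₁ = ⌊(a₀+mₖ₊₁)/dₖ₊₁⌋:
  k=1: m=43, d=49, a=1
  k=2: m=6, d=38, a=1
  k=3: m=32, d=23, a=3
  k=4: m=37, d=23, a=3
  k=5: m=32, d=38, a=1
  k=6: m=6, d=49, a=1
  k=7: m=43, d=1, a=86
d=1 and a=2a₀=86 at k=7, so the next step gives (m, d) = (43, 49) again — its k=1 value — and the period has length 7.

[43; 1, 1, 3, 3, 1, 1, 86]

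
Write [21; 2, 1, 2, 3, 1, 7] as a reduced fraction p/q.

5813/272

Using pₖ = aₖpₖ₋₁ + pₖ₋₂ and qₖ = aₖqₖ₋₁ + qₖ₋₂:
  k=0: a=21, p=21, q=1
  k=1: a=2, p=43, q=2
  k=2: a=1, p=64, q=3
  k=3: a=2, p=171, q=8
  k=4: a=3, p=577, q=27
  k=5: a=1, p=748, q=35
  k=6: a=7, p=5813, q=272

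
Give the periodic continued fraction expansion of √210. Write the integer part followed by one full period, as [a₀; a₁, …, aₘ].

a₀ = ⌊√210⌋ = 14.
With m₀=0, d₀=1 and mₖ₊₁ = dₖaₖ − mₖ, dₖ₊₁ = (n − mₖ₊₁²)/dₖ, aₖ₊₁ = ⌊(a₀+mₖ₊₁)/dₖ₊₁⌋:
  k=1: m=14, d=14, a=2
  k=2: m=14, d=1, a=28
d=1 and a=2a₀=28 at k=2, so the next step gives (m, d) = (14, 14) again — its k=1 value — and the period has length 2.

[14; 2, 28]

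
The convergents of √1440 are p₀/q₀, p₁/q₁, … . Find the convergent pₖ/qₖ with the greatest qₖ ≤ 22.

721/19

√1440 = [37; 1, 17, 1, 74, …] (period length 4).
Convergents:
  p_0/q_0 = 37/1
  p_1/q_1 = 38/1
  p_2/q_2 = 683/18
  p_3/q_3 = 721/19
  p_4/q_4 = 54037/1424
q_3 = 19 ≤ 22 < 1424 = q_4, so the answer is 721/19.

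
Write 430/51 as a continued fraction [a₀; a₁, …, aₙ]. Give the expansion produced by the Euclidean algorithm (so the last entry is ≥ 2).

[8; 2, 3, 7]

430 = 8*51 + 22
51 = 2*22 + 7
22 = 3*7 + 1
7 = 7*1 + 0  (stop)
So 430/51 = [8; 2, 3, 7].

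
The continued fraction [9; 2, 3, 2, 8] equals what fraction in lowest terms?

Using pₖ = aₖpₖ₋₁ + pₖ₋₂ and qₖ = aₖqₖ₋₁ + qₖ₋₂:
  k=0: a=9, p=9, q=1
  k=1: a=2, p=19, q=2
  k=2: a=3, p=66, q=7
  k=3: a=2, p=151, q=16
  k=4: a=8, p=1274, q=135

1274/135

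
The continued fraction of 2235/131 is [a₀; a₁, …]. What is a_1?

16

2235 = 17·131 + 8   →  a_0 = 17
131 = 16·8 + 3   →  a_1 = 16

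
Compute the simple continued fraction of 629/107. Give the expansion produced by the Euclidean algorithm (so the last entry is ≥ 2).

629 = 5*107 + 94
107 = 1*94 + 13
94 = 7*13 + 3
13 = 4*3 + 1
3 = 3*1 + 0  (stop)
So 629/107 = [5; 1, 7, 4, 3].

[5; 1, 7, 4, 3]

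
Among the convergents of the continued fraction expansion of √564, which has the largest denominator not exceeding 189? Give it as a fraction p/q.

4441/187

√564 = [23; 1, 2, 1, 46, …] (period length 4).
Convergents:
  p_0/q_0 = 23/1
  p_1/q_1 = 24/1
  p_2/q_2 = 71/3
  p_3/q_3 = 95/4
  p_4/q_4 = 4441/187
  p_5/q_5 = 4536/191
q_4 = 187 ≤ 189 < 191 = q_5, so the answer is 4441/187.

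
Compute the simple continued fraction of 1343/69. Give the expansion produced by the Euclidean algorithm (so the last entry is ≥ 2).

[19; 2, 6, 2, 2]

1343 = 19·69 + 32
69 = 2·32 + 5
32 = 6·5 + 2
5 = 2·2 + 1
2 = 2·1 + 0  (stop)
So 1343/69 = [19; 2, 6, 2, 2].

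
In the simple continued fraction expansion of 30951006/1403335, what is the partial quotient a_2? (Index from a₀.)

30951006 = 22·1403335 + 77636   →  a_0 = 22
1403335 = 18·77636 + 5887   →  a_1 = 18
77636 = 13·5887 + 1105   →  a_2 = 13

13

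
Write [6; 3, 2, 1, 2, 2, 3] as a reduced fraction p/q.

Fold from the inside: start with 3/1.
  2 + 1/3 = 7/3
  2 + 3/7 = 17/7
  1 + 7/17 = 24/17
  2 + 17/24 = 65/24
  3 + 24/65 = 219/65
  6 + 65/219 = 1379/219

1379/219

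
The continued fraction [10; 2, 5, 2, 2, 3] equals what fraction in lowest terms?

2102/201

Fold from the inside: start with 3/1.
  2 + 1/3 = 7/3
  2 + 3/7 = 17/7
  5 + 7/17 = 92/17
  2 + 17/92 = 201/92
  10 + 92/201 = 2102/201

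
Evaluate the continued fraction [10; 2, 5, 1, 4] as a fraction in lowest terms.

Using pₖ = aₖpₖ₋₁ + pₖ₋₂ and qₖ = aₖqₖ₋₁ + qₖ₋₂:
  k=0: a=10, p=10, q=1
  k=1: a=2, p=21, q=2
  k=2: a=5, p=115, q=11
  k=3: a=1, p=136, q=13
  k=4: a=4, p=659, q=63

659/63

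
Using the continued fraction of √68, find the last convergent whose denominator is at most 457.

√68 = [8; 4, 16, …] (period length 2).
Convergents:
  p_0/q_0 = 8/1
  p_1/q_1 = 33/4
  p_2/q_2 = 536/65
  p_3/q_3 = 2177/264
  p_4/q_4 = 35368/4289
q_3 = 264 ≤ 457 < 4289 = q_4, so the answer is 2177/264.

2177/264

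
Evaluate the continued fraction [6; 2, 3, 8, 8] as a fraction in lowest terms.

3029/471

Using pₖ = aₖpₖ₋₁ + pₖ₋₂ and qₖ = aₖqₖ₋₁ + qₖ₋₂:
  k=0: a=6, p=6, q=1
  k=1: a=2, p=13, q=2
  k=2: a=3, p=45, q=7
  k=3: a=8, p=373, q=58
  k=4: a=8, p=3029, q=471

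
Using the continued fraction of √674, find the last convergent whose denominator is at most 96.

675/26

√674 = [25; 1, 24, 1, 50, …] (period length 4).
Convergents:
  p_0/q_0 = 25/1
  p_1/q_1 = 26/1
  p_2/q_2 = 649/25
  p_3/q_3 = 675/26
  p_4/q_4 = 34399/1325
q_3 = 26 ≤ 96 < 1325 = q_4, so the answer is 675/26.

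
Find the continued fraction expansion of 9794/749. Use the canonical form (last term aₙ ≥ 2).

[13; 13, 7, 8]

9794 = 13×749 + 57
749 = 13×57 + 8
57 = 7×8 + 1
8 = 8×1 + 0  (stop)
So 9794/749 = [13; 13, 7, 8].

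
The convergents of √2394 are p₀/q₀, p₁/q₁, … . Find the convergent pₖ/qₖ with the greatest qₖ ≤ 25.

685/14

√2394 = [48; 1, 12, 1, 96, …] (period length 4).
Convergents:
  p_0/q_0 = 48/1
  p_1/q_1 = 49/1
  p_2/q_2 = 636/13
  p_3/q_3 = 685/14
  p_4/q_4 = 66396/1357
q_3 = 14 ≤ 25 < 1357 = q_4, so the answer is 685/14.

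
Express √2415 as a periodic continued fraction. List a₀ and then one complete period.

[49; 7, 98]

a₀ = ⌊√2415⌋ = 49.
With m₀=0, d₀=1 and mₖ₊₁ = dₖaₖ − mₖ, dₖ₊₁ = (n − mₖ₊₁²)/dₖ, aₖ₊₁ = ⌊(a₀+mₖ₊₁)/dₖ₊₁⌋:
  k=1: m=49, d=14, a=7
  k=2: m=49, d=1, a=98
d=1 and a=2a₀=98 at k=2, so the next step gives (m, d) = (49, 14) again — its k=1 value — and the period has length 2.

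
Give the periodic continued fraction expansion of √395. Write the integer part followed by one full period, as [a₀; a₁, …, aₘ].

a₀ = ⌊√395⌋ = 19.
With m₀=0, d₀=1 and mₖ₊₁ = dₖaₖ − mₖ, dₖ₊₁ = (n − mₖ₊₁²)/dₖ, aₖ₊₁ = ⌊(a₀+mₖ₊₁)/dₖ₊₁⌋:
  k=1: m=19, d=34, a=1
  k=2: m=15, d=5, a=6
  k=3: m=15, d=34, a=1
  k=4: m=19, d=1, a=38
d=1 and a=2a₀=38 at k=4, so the next step gives (m, d) = (19, 34) again — its k=1 value — and the period has length 4.

[19; 1, 6, 1, 38]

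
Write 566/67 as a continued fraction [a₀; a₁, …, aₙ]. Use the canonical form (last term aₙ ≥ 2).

[8; 2, 4, 3, 2]

566 = 8*67 + 30
67 = 2*30 + 7
30 = 4*7 + 2
7 = 3*2 + 1
2 = 2*1 + 0  (stop)
So 566/67 = [8; 2, 4, 3, 2].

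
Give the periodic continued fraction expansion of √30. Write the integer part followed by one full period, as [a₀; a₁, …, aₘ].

[5; 2, 10]

a₀ = ⌊√30⌋ = 5.
With m₀=0, d₀=1 and mₖ₊₁ = dₖaₖ − mₖ, dₖ₊₁ = (n − mₖ₊₁²)/dₖ, aₖ₊₁ = ⌊(a₀+mₖ₊₁)/dₖ₊₁⌋:
  k=1: m=5, d=5, a=2
  k=2: m=5, d=1, a=10
d=1 and a=2a₀=10 at k=2, so the next step gives (m, d) = (5, 5) again — its k=1 value — and the period has length 2.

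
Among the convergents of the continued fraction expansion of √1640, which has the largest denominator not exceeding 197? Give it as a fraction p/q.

6520/161

√1640 = [40; 2, 80, …] (period length 2).
Convergents:
  p_0/q_0 = 40/1
  p_1/q_1 = 81/2
  p_2/q_2 = 6520/161
  p_3/q_3 = 13121/324
q_2 = 161 ≤ 197 < 324 = q_3, so the answer is 6520/161.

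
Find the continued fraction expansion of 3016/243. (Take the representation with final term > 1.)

3016 = 12×243 + 100
243 = 2×100 + 43
100 = 2×43 + 14
43 = 3×14 + 1
14 = 14×1 + 0  (stop)
So 3016/243 = [12; 2, 2, 3, 14].

[12; 2, 2, 3, 14]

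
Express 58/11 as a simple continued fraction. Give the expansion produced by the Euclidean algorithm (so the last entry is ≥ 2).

[5; 3, 1, 2]

58 = 5·11 + 3
11 = 3·3 + 2
3 = 1·2 + 1
2 = 2·1 + 0  (stop)
So 58/11 = [5; 3, 1, 2].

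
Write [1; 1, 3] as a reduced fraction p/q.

Fold from the inside: start with 3/1.
  1 + 1/3 = 4/3
  1 + 3/4 = 7/4

7/4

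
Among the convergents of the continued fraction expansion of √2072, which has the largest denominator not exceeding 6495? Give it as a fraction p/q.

√2072 = [45; 1, 1, 12, 1, 1, 90, …] (period length 6).
Convergents:
  p_0/q_0 = 45/1
  p_1/q_1 = 46/1
  p_2/q_2 = 91/2
  p_3/q_3 = 1138/25
  p_4/q_4 = 1229/27
  p_5/q_5 = 2367/52
  p_6/q_6 = 214259/4707
  p_7/q_7 = 216626/4759
  p_8/q_8 = 430885/9466
q_7 = 4759 ≤ 6495 < 9466 = q_8, so the answer is 216626/4759.

216626/4759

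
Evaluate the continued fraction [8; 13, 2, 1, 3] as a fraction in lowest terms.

1187/147

Using pₖ = aₖpₖ₋₁ + pₖ₋₂ and qₖ = aₖqₖ₋₁ + qₖ₋₂:
  k=0: a=8, p=8, q=1
  k=1: a=13, p=105, q=13
  k=2: a=2, p=218, q=27
  k=3: a=1, p=323, q=40
  k=4: a=3, p=1187, q=147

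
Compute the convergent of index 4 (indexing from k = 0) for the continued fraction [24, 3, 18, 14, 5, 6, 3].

Using pₖ = aₖpₖ₋₁ + pₖ₋₂, qₖ = aₖqₖ₋₁ + qₖ₋₂ (with p₋₁=1, p₋₂=0, q₋₁=0, q₋₂=1):
  k=0: a=24, p=24, q=1
  k=1: a=3, p=73, q=3
  k=2: a=18, p=1338, q=55
  k=3: a=14, p=18805, q=773
  k=4: a=5, p=95363, q=3920

95363/3920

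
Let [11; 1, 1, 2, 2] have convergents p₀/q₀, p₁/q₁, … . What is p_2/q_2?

23/2

Using pₖ = aₖpₖ₋₁ + pₖ₋₂, qₖ = aₖqₖ₋₁ + qₖ₋₂ (with p₋₁=1, p₋₂=0, q₋₁=0, q₋₂=1):
  k=0: a=11, p=11, q=1
  k=1: a=1, p=12, q=1
  k=2: a=1, p=23, q=2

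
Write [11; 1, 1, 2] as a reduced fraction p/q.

58/5

Fold from the inside: start with 2/1.
  1 + 1/2 = 3/2
  1 + 2/3 = 5/3
  11 + 3/5 = 58/5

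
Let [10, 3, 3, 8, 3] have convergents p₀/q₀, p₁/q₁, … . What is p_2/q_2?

Using pₖ = aₖpₖ₋₁ + pₖ₋₂, qₖ = aₖqₖ₋₁ + qₖ₋₂ (with p₋₁=1, p₋₂=0, q₋₁=0, q₋₂=1):
  k=0: a=10, p=10, q=1
  k=1: a=3, p=31, q=3
  k=2: a=3, p=103, q=10

103/10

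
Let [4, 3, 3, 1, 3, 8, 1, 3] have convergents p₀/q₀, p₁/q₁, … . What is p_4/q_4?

211/49

Using pₖ = aₖpₖ₋₁ + pₖ₋₂, qₖ = aₖqₖ₋₁ + qₖ₋₂ (with p₋₁=1, p₋₂=0, q₋₁=0, q₋₂=1):
  k=0: a=4, p=4, q=1
  k=1: a=3, p=13, q=3
  k=2: a=3, p=43, q=10
  k=3: a=1, p=56, q=13
  k=4: a=3, p=211, q=49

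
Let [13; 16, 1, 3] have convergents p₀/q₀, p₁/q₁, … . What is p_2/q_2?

Using pₖ = aₖpₖ₋₁ + pₖ₋₂, qₖ = aₖqₖ₋₁ + qₖ₋₂ (with p₋₁=1, p₋₂=0, q₋₁=0, q₋₂=1):
  k=0: a=13, p=13, q=1
  k=1: a=16, p=209, q=16
  k=2: a=1, p=222, q=17

222/17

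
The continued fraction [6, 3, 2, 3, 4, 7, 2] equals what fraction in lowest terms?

10022/1593

Using pₖ = aₖpₖ₋₁ + pₖ₋₂ and qₖ = aₖqₖ₋₁ + qₖ₋₂:
  k=0: a=6, p=6, q=1
  k=1: a=3, p=19, q=3
  k=2: a=2, p=44, q=7
  k=3: a=3, p=151, q=24
  k=4: a=4, p=648, q=103
  k=5: a=7, p=4687, q=745
  k=6: a=2, p=10022, q=1593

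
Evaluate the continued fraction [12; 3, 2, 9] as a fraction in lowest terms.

811/66

Using pₖ = aₖpₖ₋₁ + pₖ₋₂ and qₖ = aₖqₖ₋₁ + qₖ₋₂:
  k=0: a=12, p=12, q=1
  k=1: a=3, p=37, q=3
  k=2: a=2, p=86, q=7
  k=3: a=9, p=811, q=66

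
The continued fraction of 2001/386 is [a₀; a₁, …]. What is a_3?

2001 = 5·386 + 71   →  a_0 = 5
386 = 5·71 + 31   →  a_1 = 5
71 = 2·31 + 9   →  a_2 = 2
31 = 3·9 + 4   →  a_3 = 3

3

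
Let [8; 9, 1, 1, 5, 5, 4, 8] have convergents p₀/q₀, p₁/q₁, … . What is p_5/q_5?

4409/544

Using pₖ = aₖpₖ₋₁ + pₖ₋₂, qₖ = aₖqₖ₋₁ + qₖ₋₂ (with p₋₁=1, p₋₂=0, q₋₁=0, q₋₂=1):
  k=0: a=8, p=8, q=1
  k=1: a=9, p=73, q=9
  k=2: a=1, p=81, q=10
  k=3: a=1, p=154, q=19
  k=4: a=5, p=851, q=105
  k=5: a=5, p=4409, q=544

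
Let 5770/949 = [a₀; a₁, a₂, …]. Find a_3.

18

5770 = 6·949 + 76   →  a_0 = 6
949 = 12·76 + 37   →  a_1 = 12
76 = 2·37 + 2   →  a_2 = 2
37 = 18·2 + 1   →  a_3 = 18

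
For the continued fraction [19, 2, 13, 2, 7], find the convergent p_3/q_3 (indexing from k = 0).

Using pₖ = aₖpₖ₋₁ + pₖ₋₂, qₖ = aₖqₖ₋₁ + qₖ₋₂ (with p₋₁=1, p₋₂=0, q₋₁=0, q₋₂=1):
  k=0: a=19, p=19, q=1
  k=1: a=2, p=39, q=2
  k=2: a=13, p=526, q=27
  k=3: a=2, p=1091, q=56

1091/56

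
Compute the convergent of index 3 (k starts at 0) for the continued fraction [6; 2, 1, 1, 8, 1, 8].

Using pₖ = aₖpₖ₋₁ + pₖ₋₂, qₖ = aₖqₖ₋₁ + qₖ₋₂ (with p₋₁=1, p₋₂=0, q₋₁=0, q₋₂=1):
  k=0: a=6, p=6, q=1
  k=1: a=2, p=13, q=2
  k=2: a=1, p=19, q=3
  k=3: a=1, p=32, q=5

32/5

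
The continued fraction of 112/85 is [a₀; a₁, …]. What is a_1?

3

112 = 1·85 + 27   →  a_0 = 1
85 = 3·27 + 4   →  a_1 = 3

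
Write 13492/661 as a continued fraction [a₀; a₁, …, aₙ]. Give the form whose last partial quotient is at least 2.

13492 = 20·661 + 272
661 = 2·272 + 117
272 = 2·117 + 38
117 = 3·38 + 3
38 = 12·3 + 2
3 = 1·2 + 1
2 = 2·1 + 0  (stop)
So 13492/661 = [20; 2, 2, 3, 12, 1, 2].

[20; 2, 2, 3, 12, 1, 2]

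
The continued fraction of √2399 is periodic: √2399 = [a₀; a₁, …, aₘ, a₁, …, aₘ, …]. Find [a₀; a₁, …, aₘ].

[48; 1, 47, 1, 96]

a₀ = ⌊√2399⌋ = 48.
With m₀=0, d₀=1 and mₖ₊₁ = dₖaₖ − mₖ, dₖ₊₁ = (n − mₖ₊₁²)/dₖ, aₖ₊₁ = ⌊(a₀+mₖ₊₁)/dₖ₊₁⌋:
  k=1: m=48, d=95, a=1
  k=2: m=47, d=2, a=47
  k=3: m=47, d=95, a=1
  k=4: m=48, d=1, a=96
d=1 and a=2a₀=96 at k=4, so the next step gives (m, d) = (48, 95) again — its k=1 value — and the period has length 4.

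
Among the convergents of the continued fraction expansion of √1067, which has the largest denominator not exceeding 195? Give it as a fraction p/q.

√1067 = [32; 1, 1, 1, 64, …] (period length 4).
Convergents:
  p_0/q_0 = 32/1
  p_1/q_1 = 33/1
  p_2/q_2 = 65/2
  p_3/q_3 = 98/3
  p_4/q_4 = 6337/194
  p_5/q_5 = 6435/197
q_4 = 194 ≤ 195 < 197 = q_5, so the answer is 6337/194.

6337/194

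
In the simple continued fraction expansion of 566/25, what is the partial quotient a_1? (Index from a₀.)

566 = 22·25 + 16   →  a_0 = 22
25 = 1·16 + 9   →  a_1 = 1

1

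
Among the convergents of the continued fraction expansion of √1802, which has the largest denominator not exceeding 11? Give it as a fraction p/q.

√1802 = [42; 2, 4, 2, 84, …] (period length 4).
Convergents:
  p_0/q_0 = 42/1
  p_1/q_1 = 85/2
  p_2/q_2 = 382/9
  p_3/q_3 = 849/20
q_2 = 9 ≤ 11 < 20 = q_3, so the answer is 382/9.

382/9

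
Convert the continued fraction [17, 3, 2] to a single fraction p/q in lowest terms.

Fold from the inside: start with 2/1.
  3 + 1/2 = 7/2
  17 + 2/7 = 121/7

121/7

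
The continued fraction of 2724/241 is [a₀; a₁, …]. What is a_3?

2724 = 11·241 + 73   →  a_0 = 11
241 = 3·73 + 22   →  a_1 = 3
73 = 3·22 + 7   →  a_2 = 3
22 = 3·7 + 1   →  a_3 = 3

3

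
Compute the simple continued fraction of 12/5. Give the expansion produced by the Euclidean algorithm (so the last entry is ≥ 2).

12 = 2·5 + 2
5 = 2·2 + 1
2 = 2·1 + 0  (stop)
So 12/5 = [2; 2, 2].

[2; 2, 2]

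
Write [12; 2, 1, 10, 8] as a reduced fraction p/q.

3197/259

Fold from the inside: start with 8/1.
  10 + 1/8 = 81/8
  1 + 8/81 = 89/81
  2 + 81/89 = 259/89
  12 + 89/259 = 3197/259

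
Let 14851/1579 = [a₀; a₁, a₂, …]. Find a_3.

7

14851 = 9·1579 + 640   →  a_0 = 9
1579 = 2·640 + 299   →  a_1 = 2
640 = 2·299 + 42   →  a_2 = 2
299 = 7·42 + 5   →  a_3 = 7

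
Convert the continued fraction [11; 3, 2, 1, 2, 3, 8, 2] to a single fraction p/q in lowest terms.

Fold from the inside: start with 2/1.
  8 + 1/2 = 17/2
  3 + 2/17 = 53/17
  2 + 17/53 = 123/53
  1 + 53/123 = 176/123
  2 + 123/176 = 475/176
  3 + 176/475 = 1601/475
  11 + 475/1601 = 18086/1601

18086/1601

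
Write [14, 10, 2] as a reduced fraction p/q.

296/21

Using pₖ = aₖpₖ₋₁ + pₖ₋₂ and qₖ = aₖqₖ₋₁ + qₖ₋₂:
  k=0: a=14, p=14, q=1
  k=1: a=10, p=141, q=10
  k=2: a=2, p=296, q=21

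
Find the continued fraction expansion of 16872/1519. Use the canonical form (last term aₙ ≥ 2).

16872 = 11·1519 + 163
1519 = 9·163 + 52
163 = 3·52 + 7
52 = 7·7 + 3
7 = 2·3 + 1
3 = 3·1 + 0  (stop)
So 16872/1519 = [11; 9, 3, 7, 2, 3].

[11; 9, 3, 7, 2, 3]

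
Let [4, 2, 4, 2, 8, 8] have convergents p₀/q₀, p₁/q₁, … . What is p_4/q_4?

752/169

Using pₖ = aₖpₖ₋₁ + pₖ₋₂, qₖ = aₖqₖ₋₁ + qₖ₋₂ (with p₋₁=1, p₋₂=0, q₋₁=0, q₋₂=1):
  k=0: a=4, p=4, q=1
  k=1: a=2, p=9, q=2
  k=2: a=4, p=40, q=9
  k=3: a=2, p=89, q=20
  k=4: a=8, p=752, q=169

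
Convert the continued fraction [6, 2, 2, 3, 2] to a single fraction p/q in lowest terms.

250/39

Using pₖ = aₖpₖ₋₁ + pₖ₋₂ and qₖ = aₖqₖ₋₁ + qₖ₋₂:
  k=0: a=6, p=6, q=1
  k=1: a=2, p=13, q=2
  k=2: a=2, p=32, q=5
  k=3: a=3, p=109, q=17
  k=4: a=2, p=250, q=39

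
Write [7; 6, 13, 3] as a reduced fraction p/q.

1741/243

Using pₖ = aₖpₖ₋₁ + pₖ₋₂ and qₖ = aₖqₖ₋₁ + qₖ₋₂:
  k=0: a=7, p=7, q=1
  k=1: a=6, p=43, q=6
  k=2: a=13, p=566, q=79
  k=3: a=3, p=1741, q=243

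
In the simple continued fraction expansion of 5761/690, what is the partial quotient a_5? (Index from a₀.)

3

5761 = 8·690 + 241   →  a_0 = 8
690 = 2·241 + 208   →  a_1 = 2
241 = 1·208 + 33   →  a_2 = 1
208 = 6·33 + 10   →  a_3 = 6
33 = 3·10 + 3   →  a_4 = 3
10 = 3·3 + 1   →  a_5 = 3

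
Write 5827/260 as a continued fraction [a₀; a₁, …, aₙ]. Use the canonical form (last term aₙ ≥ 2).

[22; 2, 2, 3, 15]

5827 = 22*260 + 107
260 = 2*107 + 46
107 = 2*46 + 15
46 = 3*15 + 1
15 = 15*1 + 0  (stop)
So 5827/260 = [22; 2, 2, 3, 15].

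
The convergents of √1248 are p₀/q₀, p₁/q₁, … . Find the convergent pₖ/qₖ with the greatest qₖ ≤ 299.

√1248 = [35; 3, 17, 3, 70, …] (period length 4).
Convergents:
  p_0/q_0 = 35/1
  p_1/q_1 = 106/3
  p_2/q_2 = 1837/52
  p_3/q_3 = 5617/159
  p_4/q_4 = 395027/11182
q_3 = 159 ≤ 299 < 11182 = q_4, so the answer is 5617/159.

5617/159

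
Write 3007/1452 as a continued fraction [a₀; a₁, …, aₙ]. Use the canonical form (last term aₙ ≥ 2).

3007 = 2*1452 + 103
1452 = 14*103 + 10
103 = 10*10 + 3
10 = 3*3 + 1
3 = 3*1 + 0  (stop)
So 3007/1452 = [2; 14, 10, 3, 3].

[2; 14, 10, 3, 3]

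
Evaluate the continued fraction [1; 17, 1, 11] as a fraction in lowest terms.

Fold from the inside: start with 11/1.
  1 + 1/11 = 12/11
  17 + 11/12 = 215/12
  1 + 12/215 = 227/215

227/215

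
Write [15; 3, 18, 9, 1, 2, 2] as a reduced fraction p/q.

57646/3761

Fold from the inside: start with 2/1.
  2 + 1/2 = 5/2
  1 + 2/5 = 7/5
  9 + 5/7 = 68/7
  18 + 7/68 = 1231/68
  3 + 68/1231 = 3761/1231
  15 + 1231/3761 = 57646/3761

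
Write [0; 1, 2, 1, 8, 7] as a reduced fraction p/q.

Using pₖ = aₖpₖ₋₁ + pₖ₋₂ and qₖ = aₖqₖ₋₁ + qₖ₋₂:
  k=0: a=0, p=0, q=1
  k=1: a=1, p=1, q=1
  k=2: a=2, p=2, q=3
  k=3: a=1, p=3, q=4
  k=4: a=8, p=26, q=35
  k=5: a=7, p=185, q=249

185/249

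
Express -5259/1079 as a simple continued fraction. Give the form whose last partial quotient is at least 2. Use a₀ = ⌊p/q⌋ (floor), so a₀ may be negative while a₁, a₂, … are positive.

[-5; 7, 1, 14, 9]

-5259 = -5*1079 + 136
1079 = 7*136 + 127
136 = 1*127 + 9
127 = 14*9 + 1
9 = 9*1 + 0  (stop)
So -5259/1079 = [-5; 7, 1, 14, 9].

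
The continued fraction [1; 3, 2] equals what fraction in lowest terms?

Fold from the inside: start with 2/1.
  3 + 1/2 = 7/2
  1 + 2/7 = 9/7

9/7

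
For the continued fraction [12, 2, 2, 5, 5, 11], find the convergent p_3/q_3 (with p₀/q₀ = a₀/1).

Using pₖ = aₖpₖ₋₁ + pₖ₋₂, qₖ = aₖqₖ₋₁ + qₖ₋₂ (with p₋₁=1, p₋₂=0, q₋₁=0, q₋₂=1):
  k=0: a=12, p=12, q=1
  k=1: a=2, p=25, q=2
  k=2: a=2, p=62, q=5
  k=3: a=5, p=335, q=27

335/27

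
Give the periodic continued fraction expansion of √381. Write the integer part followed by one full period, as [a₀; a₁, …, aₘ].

[19; 1, 1, 12, 1, 1, 38]

a₀ = ⌊√381⌋ = 19.
With m₀=0, d₀=1 and mₖ₊₁ = dₖaₖ − mₖ, dₖ₊₁ = (n − mₖ₊₁²)/dₖ, aₖ₊₁ = ⌊(a₀+mₖ₊₁)/dₖ₊₁⌋:
  k=1: m=19, d=20, a=1
  k=2: m=1, d=19, a=1
  k=3: m=18, d=3, a=12
  k=4: m=18, d=19, a=1
  k=5: m=1, d=20, a=1
  k=6: m=19, d=1, a=38
d=1 and a=2a₀=38 at k=6, so the next step gives (m, d) = (19, 20) again — its k=1 value — and the period has length 6.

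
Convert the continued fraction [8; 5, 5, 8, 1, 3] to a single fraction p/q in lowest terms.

Fold from the inside: start with 3/1.
  1 + 1/3 = 4/3
  8 + 3/4 = 35/4
  5 + 4/35 = 179/35
  5 + 35/179 = 930/179
  8 + 179/930 = 7619/930

7619/930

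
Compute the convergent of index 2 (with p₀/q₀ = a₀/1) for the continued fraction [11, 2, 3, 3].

Using pₖ = aₖpₖ₋₁ + pₖ₋₂, qₖ = aₖqₖ₋₁ + qₖ₋₂ (with p₋₁=1, p₋₂=0, q₋₁=0, q₋₂=1):
  k=0: a=11, p=11, q=1
  k=1: a=2, p=23, q=2
  k=2: a=3, p=80, q=7

80/7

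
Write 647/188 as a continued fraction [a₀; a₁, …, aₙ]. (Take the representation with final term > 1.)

[3; 2, 3, 1, 3, 2, 2]

647 = 3·188 + 83
188 = 2·83 + 22
83 = 3·22 + 17
22 = 1·17 + 5
17 = 3·5 + 2
5 = 2·2 + 1
2 = 2·1 + 0  (stop)
So 647/188 = [3; 2, 3, 1, 3, 2, 2].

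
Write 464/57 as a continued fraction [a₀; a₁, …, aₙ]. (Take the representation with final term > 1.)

464 = 8*57 + 8
57 = 7*8 + 1
8 = 8*1 + 0  (stop)
So 464/57 = [8; 7, 8].

[8; 7, 8]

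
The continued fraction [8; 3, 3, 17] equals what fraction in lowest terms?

1436/173

Using pₖ = aₖpₖ₋₁ + pₖ₋₂ and qₖ = aₖqₖ₋₁ + qₖ₋₂:
  k=0: a=8, p=8, q=1
  k=1: a=3, p=25, q=3
  k=2: a=3, p=83, q=10
  k=3: a=17, p=1436, q=173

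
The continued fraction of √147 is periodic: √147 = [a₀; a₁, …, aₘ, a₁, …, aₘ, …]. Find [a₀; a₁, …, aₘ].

a₀ = ⌊√147⌋ = 12.
With m₀=0, d₀=1 and mₖ₊₁ = dₖaₖ − mₖ, dₖ₊₁ = (n − mₖ₊₁²)/dₖ, aₖ₊₁ = ⌊(a₀+mₖ₊₁)/dₖ₊₁⌋:
  k=1: m=12, d=3, a=8
  k=2: m=12, d=1, a=24
d=1 and a=2a₀=24 at k=2, so the next step gives (m, d) = (12, 3) again — its k=1 value — and the period has length 2.

[12; 8, 24]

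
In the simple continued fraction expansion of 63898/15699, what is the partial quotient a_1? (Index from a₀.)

63898 = 4·15699 + 1102   →  a_0 = 4
15699 = 14·1102 + 271   →  a_1 = 14

14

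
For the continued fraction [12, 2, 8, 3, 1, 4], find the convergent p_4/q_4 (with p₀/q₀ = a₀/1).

Using pₖ = aₖpₖ₋₁ + pₖ₋₂, qₖ = aₖqₖ₋₁ + qₖ₋₂ (with p₋₁=1, p₋₂=0, q₋₁=0, q₋₂=1):
  k=0: a=12, p=12, q=1
  k=1: a=2, p=25, q=2
  k=2: a=8, p=212, q=17
  k=3: a=3, p=661, q=53
  k=4: a=1, p=873, q=70

873/70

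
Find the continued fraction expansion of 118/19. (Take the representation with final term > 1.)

[6; 4, 1, 3]

118 = 6*19 + 4
19 = 4*4 + 3
4 = 1*3 + 1
3 = 3*1 + 0  (stop)
So 118/19 = [6; 4, 1, 3].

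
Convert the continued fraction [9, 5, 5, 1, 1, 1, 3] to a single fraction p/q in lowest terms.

2951/321

Fold from the inside: start with 3/1.
  1 + 1/3 = 4/3
  1 + 3/4 = 7/4
  1 + 4/7 = 11/7
  5 + 7/11 = 62/11
  5 + 11/62 = 321/62
  9 + 62/321 = 2951/321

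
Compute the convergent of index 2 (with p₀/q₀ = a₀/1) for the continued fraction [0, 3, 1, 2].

Using pₖ = aₖpₖ₋₁ + pₖ₋₂, qₖ = aₖqₖ₋₁ + qₖ₋₂ (with p₋₁=1, p₋₂=0, q₋₁=0, q₋₂=1):
  k=0: a=0, p=0, q=1
  k=1: a=3, p=1, q=3
  k=2: a=1, p=1, q=4

1/4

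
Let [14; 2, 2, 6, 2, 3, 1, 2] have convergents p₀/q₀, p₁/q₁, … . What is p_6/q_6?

4437/308

Using pₖ = aₖpₖ₋₁ + pₖ₋₂, qₖ = aₖqₖ₋₁ + qₖ₋₂ (with p₋₁=1, p₋₂=0, q₋₁=0, q₋₂=1):
  k=0: a=14, p=14, q=1
  k=1: a=2, p=29, q=2
  k=2: a=2, p=72, q=5
  k=3: a=6, p=461, q=32
  k=4: a=2, p=994, q=69
  k=5: a=3, p=3443, q=239
  k=6: a=1, p=4437, q=308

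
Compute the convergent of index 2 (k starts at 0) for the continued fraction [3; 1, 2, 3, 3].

11/3

Using pₖ = aₖpₖ₋₁ + pₖ₋₂, qₖ = aₖqₖ₋₁ + qₖ₋₂ (with p₋₁=1, p₋₂=0, q₋₁=0, q₋₂=1):
  k=0: a=3, p=3, q=1
  k=1: a=1, p=4, q=1
  k=2: a=2, p=11, q=3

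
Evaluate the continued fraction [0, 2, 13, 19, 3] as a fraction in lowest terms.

Using pₖ = aₖpₖ₋₁ + pₖ₋₂ and qₖ = aₖqₖ₋₁ + qₖ₋₂:
  k=0: a=0, p=0, q=1
  k=1: a=2, p=1, q=2
  k=2: a=13, p=13, q=27
  k=3: a=19, p=248, q=515
  k=4: a=3, p=757, q=1572

757/1572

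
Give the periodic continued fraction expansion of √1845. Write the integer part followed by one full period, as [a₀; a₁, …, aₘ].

a₀ = ⌊√1845⌋ = 42.
With m₀=0, d₀=1 and mₖ₊₁ = dₖaₖ − mₖ, dₖ₊₁ = (n − mₖ₊₁²)/dₖ, aₖ₊₁ = ⌊(a₀+mₖ₊₁)/dₖ₊₁⌋:
  k=1: m=42, d=81, a=1
  k=2: m=39, d=4, a=20
  k=3: m=41, d=41, a=2
  k=4: m=41, d=4, a=20
  k=5: m=39, d=81, a=1
  k=6: m=42, d=1, a=84
d=1 and a=2a₀=84 at k=6, so the next step gives (m, d) = (42, 81) again — its k=1 value — and the period has length 6.

[42; 1, 20, 2, 20, 1, 84]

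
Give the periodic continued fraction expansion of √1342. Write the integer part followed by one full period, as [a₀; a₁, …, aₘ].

a₀ = ⌊√1342⌋ = 36.
With m₀=0, d₀=1 and mₖ₊₁ = dₖaₖ − mₖ, dₖ₊₁ = (n − mₖ₊₁²)/dₖ, aₖ₊₁ = ⌊(a₀+mₖ₊₁)/dₖ₊₁⌋:
  k=1: m=36, d=46, a=1
  k=2: m=10, d=27, a=1
  k=3: m=17, d=39, a=1
  k=4: m=22, d=22, a=2
  k=5: m=22, d=39, a=1
  k=6: m=17, d=27, a=1
  k=7: m=10, d=46, a=1
  k=8: m=36, d=1, a=72
d=1 and a=2a₀=72 at k=8, so the next step gives (m, d) = (36, 46) again — its k=1 value — and the period has length 8.

[36; 1, 1, 1, 2, 1, 1, 1, 72]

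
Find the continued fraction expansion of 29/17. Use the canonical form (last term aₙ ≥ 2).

29 = 1*17 + 12
17 = 1*12 + 5
12 = 2*5 + 2
5 = 2*2 + 1
2 = 2*1 + 0  (stop)
So 29/17 = [1; 1, 2, 2, 2].

[1; 1, 2, 2, 2]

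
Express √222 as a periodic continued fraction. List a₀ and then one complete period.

a₀ = ⌊√222⌋ = 14.
With m₀=0, d₀=1 and mₖ₊₁ = dₖaₖ − mₖ, dₖ₊₁ = (n − mₖ₊₁²)/dₖ, aₖ₊₁ = ⌊(a₀+mₖ₊₁)/dₖ₊₁⌋:
  k=1: m=14, d=26, a=1
  k=2: m=12, d=3, a=8
  k=3: m=12, d=26, a=1
  k=4: m=14, d=1, a=28
d=1 and a=2a₀=28 at k=4, so the next step gives (m, d) = (14, 26) again — its k=1 value — and the period has length 4.

[14; 1, 8, 1, 28]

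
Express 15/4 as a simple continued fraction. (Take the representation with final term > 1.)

[3; 1, 3]

15 = 3*4 + 3
4 = 1*3 + 1
3 = 3*1 + 0  (stop)
So 15/4 = [3; 1, 3].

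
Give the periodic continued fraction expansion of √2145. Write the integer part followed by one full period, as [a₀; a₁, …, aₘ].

[46; 3, 5, 2, 5, 3, 92]

a₀ = ⌊√2145⌋ = 46.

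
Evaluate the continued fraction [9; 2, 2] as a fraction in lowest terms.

47/5

Using pₖ = aₖpₖ₋₁ + pₖ₋₂ and qₖ = aₖqₖ₋₁ + qₖ₋₂:
  k=0: a=9, p=9, q=1
  k=1: a=2, p=19, q=2
  k=2: a=2, p=47, q=5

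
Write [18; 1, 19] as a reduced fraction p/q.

Fold from the inside: start with 19/1.
  1 + 1/19 = 20/19
  18 + 19/20 = 379/20

379/20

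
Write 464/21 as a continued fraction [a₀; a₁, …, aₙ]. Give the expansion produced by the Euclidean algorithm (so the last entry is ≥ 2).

464 = 22*21 + 2
21 = 10*2 + 1
2 = 2*1 + 0  (stop)
So 464/21 = [22; 10, 2].

[22; 10, 2]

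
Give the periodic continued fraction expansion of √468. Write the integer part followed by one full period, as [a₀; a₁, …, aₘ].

a₀ = ⌊√468⌋ = 21.
With m₀=0, d₀=1 and mₖ₊₁ = dₖaₖ − mₖ, dₖ₊₁ = (n − mₖ₊₁²)/dₖ, aₖ₊₁ = ⌊(a₀+mₖ₊₁)/dₖ₊₁⌋:
  k=1: m=21, d=27, a=1
  k=2: m=6, d=16, a=1
  k=3: m=10, d=23, a=1
  k=4: m=13, d=13, a=2
  k=5: m=13, d=23, a=1
  k=6: m=10, d=16, a=1
  k=7: m=6, d=27, a=1
  k=8: m=21, d=1, a=42
d=1 and a=2a₀=42 at k=8, so the next step gives (m, d) = (21, 27) again — its k=1 value — and the period has length 8.

[21; 1, 1, 1, 2, 1, 1, 1, 42]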